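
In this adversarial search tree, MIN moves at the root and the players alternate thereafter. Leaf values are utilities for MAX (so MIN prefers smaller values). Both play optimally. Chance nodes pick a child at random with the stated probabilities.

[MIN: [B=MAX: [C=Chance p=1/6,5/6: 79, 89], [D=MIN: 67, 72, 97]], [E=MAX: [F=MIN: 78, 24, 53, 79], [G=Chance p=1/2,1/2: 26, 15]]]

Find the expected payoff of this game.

C (Chance): 1/6·79 + 5/6·89 = 87.33
D (MIN): min(67, 72, 97) = 67
B (MAX): max(87.33, 67) = 87.33
F (MIN): min(78, 24, 53, 79) = 24
G (Chance): 1/2·26 + 1/2·15 = 20.5
E (MAX): max(24, 20.5) = 24
Root (MIN): min(87.33, 24) = 24

24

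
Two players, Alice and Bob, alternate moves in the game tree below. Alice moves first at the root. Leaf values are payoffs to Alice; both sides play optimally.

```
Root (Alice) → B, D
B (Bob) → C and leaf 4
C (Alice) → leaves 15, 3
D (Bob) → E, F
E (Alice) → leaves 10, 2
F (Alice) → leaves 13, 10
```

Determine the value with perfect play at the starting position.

10

C (Alice): max(15, 3) = 15
B (Bob): min(15, 4) = 4
E (Alice): max(10, 2) = 10
F (Alice): max(13, 10) = 13
D (Bob): min(10, 13) = 10
Root (Alice): max(4, 10) = 10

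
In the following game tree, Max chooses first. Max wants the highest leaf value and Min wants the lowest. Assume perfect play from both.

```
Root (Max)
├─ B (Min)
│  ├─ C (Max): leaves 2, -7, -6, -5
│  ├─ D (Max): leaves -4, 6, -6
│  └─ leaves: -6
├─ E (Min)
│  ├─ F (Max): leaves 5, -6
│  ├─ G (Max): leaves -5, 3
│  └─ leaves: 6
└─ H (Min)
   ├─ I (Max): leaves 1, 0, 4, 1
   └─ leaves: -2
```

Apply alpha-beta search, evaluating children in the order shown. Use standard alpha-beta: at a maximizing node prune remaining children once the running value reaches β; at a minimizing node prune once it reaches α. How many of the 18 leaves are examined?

C [α=-∞,β=+∞]: v=2
D [α=-∞,β=2]: v=6 after child 2 ≥ β → β-cutoff, skip 1
B [α=-∞,β=+∞]: v=-6
F [α=-6,β=+∞]: v=5
G [α=-6,β=5]: v=3
E [α=-6,β=+∞]: v=3
I [α=3,β=+∞]: v=4
H [α=3,β=+∞]: v=-2
Root [α=-∞,β=+∞]: v=3
Leaves evaluated: 17 of 18.

17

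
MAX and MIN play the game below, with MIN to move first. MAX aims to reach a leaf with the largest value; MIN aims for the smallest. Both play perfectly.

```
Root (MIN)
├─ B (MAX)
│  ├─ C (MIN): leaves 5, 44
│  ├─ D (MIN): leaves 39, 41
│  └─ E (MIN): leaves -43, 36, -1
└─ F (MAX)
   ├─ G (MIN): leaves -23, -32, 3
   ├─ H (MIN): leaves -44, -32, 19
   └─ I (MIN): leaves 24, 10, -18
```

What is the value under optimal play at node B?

C: min(5, 44) = 5
D: min(39, 41) = 39
E: min(-43, 36, -1) = -43
B: max(5, 39, -43) = 39

39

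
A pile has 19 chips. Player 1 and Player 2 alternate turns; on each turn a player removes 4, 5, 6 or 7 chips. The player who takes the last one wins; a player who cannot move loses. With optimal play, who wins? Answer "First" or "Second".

First

i:   0  1  2  3  4  5  6  7  8  9 10 11 12 13 14 15 16 17 18 19
     L  L  L  L  W  W  W  W  W  W  W  L  L  L  L  W  W  W  W  W
Position 19 is W, so the first player wins.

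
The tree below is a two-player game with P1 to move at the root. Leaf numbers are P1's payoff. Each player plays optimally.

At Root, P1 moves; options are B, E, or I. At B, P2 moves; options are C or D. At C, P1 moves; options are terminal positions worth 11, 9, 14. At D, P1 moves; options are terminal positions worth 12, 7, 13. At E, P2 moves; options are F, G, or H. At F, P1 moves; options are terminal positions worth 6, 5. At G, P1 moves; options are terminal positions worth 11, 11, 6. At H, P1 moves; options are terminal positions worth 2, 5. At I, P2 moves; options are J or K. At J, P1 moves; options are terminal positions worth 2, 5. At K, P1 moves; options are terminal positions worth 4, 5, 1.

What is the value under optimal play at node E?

F: max(6, 5) = 6
G: max(11, 11, 6) = 11
H: max(2, 5) = 5
E: min(6, 11, 5) = 5

5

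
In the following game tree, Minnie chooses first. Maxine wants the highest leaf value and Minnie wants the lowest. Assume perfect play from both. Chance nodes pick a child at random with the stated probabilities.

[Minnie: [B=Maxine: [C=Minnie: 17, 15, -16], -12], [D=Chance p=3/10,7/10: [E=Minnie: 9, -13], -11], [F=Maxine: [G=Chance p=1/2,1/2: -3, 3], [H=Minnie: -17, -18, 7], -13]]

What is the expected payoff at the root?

-12

C (Minnie): min(17, 15, -16) = -16
B (Maxine): max(-16, -12) = -12
E (Minnie): min(9, -13) = -13
D (Chance): 3/10·-13 + 7/10·-11 = -11.6
G (Chance): 1/2·-3 + 1/2·3 = 0
H (Minnie): min(-17, -18, 7) = -18
F (Maxine): max(0, -18, -13) = 0
Root (Minnie): min(-12, -11.6, 0) = -12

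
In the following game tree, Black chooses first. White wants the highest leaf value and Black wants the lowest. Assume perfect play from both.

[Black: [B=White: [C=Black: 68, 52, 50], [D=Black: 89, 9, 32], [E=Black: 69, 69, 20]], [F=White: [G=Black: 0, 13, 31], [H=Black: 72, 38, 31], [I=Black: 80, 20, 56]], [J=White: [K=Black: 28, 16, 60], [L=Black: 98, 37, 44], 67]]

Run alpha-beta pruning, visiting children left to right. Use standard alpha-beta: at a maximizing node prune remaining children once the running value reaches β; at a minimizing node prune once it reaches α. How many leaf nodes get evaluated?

22

C [α=-∞,β=+∞]: v=50
D [α=50,β=+∞]: v=9 after child 2 ≤ α → α-cutoff, skip 1
E [α=50,β=+∞]: v=20
B [α=-∞,β=+∞]: v=50
G [α=-∞,β=50]: v=0
H [α=0,β=50]: v=31
I [α=31,β=50]: v=20 after child 2 ≤ α → α-cutoff, skip 1
F [α=-∞,β=50]: v=31
K [α=-∞,β=31]: v=16
L [α=16,β=31]: v=37
J [α=-∞,β=31]: v=37 after child 2 ≥ β → β-cutoff, skip 1
Root [α=-∞,β=+∞]: v=31
Leaves evaluated: 22 of 25.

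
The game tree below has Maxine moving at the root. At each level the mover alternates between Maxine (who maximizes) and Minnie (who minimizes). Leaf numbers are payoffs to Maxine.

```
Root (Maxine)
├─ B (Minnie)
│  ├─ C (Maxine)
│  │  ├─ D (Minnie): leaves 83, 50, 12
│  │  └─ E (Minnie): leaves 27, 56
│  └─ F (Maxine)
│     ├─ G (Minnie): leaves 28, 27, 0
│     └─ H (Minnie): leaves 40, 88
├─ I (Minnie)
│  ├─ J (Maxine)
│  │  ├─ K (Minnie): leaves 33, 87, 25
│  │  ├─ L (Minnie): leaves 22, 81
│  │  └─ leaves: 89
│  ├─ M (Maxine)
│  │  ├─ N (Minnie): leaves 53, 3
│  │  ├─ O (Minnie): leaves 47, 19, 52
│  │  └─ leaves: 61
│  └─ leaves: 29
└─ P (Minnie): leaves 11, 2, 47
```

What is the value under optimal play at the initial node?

29

D (Minnie): min(83, 50, 12) = 12
E (Minnie): min(27, 56) = 27
C (Maxine): max(12, 27) = 27
G (Minnie): min(28, 27, 0) = 0
H (Minnie): min(40, 88) = 40
F (Maxine): max(0, 40) = 40
B (Minnie): min(27, 40) = 27
K (Minnie): min(33, 87, 25) = 25
L (Minnie): min(22, 81) = 22
J (Maxine): max(25, 22, 89) = 89
N (Minnie): min(53, 3) = 3
O (Minnie): min(47, 19, 52) = 19
M (Maxine): max(3, 19, 61) = 61
I (Minnie): min(89, 61, 29) = 29
P (Minnie): min(11, 2, 47) = 2
Root (Maxine): max(27, 29, 2) = 29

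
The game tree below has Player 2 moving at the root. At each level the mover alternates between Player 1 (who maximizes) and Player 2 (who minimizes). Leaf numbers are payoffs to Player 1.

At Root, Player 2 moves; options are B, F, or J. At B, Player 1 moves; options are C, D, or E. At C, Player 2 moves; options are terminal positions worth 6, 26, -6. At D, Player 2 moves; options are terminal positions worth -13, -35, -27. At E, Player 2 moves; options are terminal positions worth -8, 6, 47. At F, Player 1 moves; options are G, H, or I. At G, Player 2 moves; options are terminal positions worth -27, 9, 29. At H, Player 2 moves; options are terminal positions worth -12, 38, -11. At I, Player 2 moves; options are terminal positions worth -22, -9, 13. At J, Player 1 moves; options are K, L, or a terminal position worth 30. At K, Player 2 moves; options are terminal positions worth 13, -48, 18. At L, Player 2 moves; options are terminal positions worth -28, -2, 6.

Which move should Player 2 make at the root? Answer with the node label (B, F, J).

F

C (Player 2): min(6, 26, -6) = -6
D (Player 2): min(-13, -35, -27) = -35
E (Player 2): min(-8, 6, 47) = -8
B (Player 1): max(-6, -35, -8) = -6
G (Player 2): min(-27, 9, 29) = -27
H (Player 2): min(-12, 38, -11) = -12
I (Player 2): min(-22, -9, 13) = -22
F (Player 1): max(-27, -12, -22) = -12
K (Player 2): min(13, -48, 18) = -48
L (Player 2): min(-28, -2, 6) = -28
J (Player 1): max(-48, -28, 30) = 30
Root (Player 2): min(-6, -12, 30) = -12
Player 2 picks the child with the lowest value: F (value -12).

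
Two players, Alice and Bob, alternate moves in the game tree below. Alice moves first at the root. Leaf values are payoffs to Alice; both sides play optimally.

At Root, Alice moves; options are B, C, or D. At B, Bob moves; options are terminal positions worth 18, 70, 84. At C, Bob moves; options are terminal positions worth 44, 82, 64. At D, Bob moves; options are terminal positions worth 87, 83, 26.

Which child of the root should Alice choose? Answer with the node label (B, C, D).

C

B (Bob): min(18, 70, 84) = 18
C (Bob): min(44, 82, 64) = 44
D (Bob): min(87, 83, 26) = 26
Root (Alice): max(18, 44, 26) = 44
Alice picks the child with the highest value: C (value 44).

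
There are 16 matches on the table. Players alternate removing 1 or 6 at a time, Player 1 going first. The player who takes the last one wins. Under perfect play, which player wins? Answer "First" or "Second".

Mark each pile size as W (mover wins) or L (mover loses):
i:   0  1  2  3  4  5  6  7  8  9 10 11 12 13 14 15 16
     L  W  L  W  L  W  W  L  W  L  W  L  W  W  L  W  L
Position 16 is L, so the second player wins.

Second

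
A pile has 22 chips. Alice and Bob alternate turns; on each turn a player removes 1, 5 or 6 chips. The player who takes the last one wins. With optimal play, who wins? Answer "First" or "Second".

Compute winning (W) and losing (L) positions by backward induction:
i:   0  1  2  3  4  5  6  7  8  9 10 11 12 13 14 15 16 17 18 19 20 21 22
     L  W  L  W  L  W  W  W  W  W  W  L  W  L  W  L  W  W  W  W  W  W  L
Position 22 is L, so the second player wins.

Second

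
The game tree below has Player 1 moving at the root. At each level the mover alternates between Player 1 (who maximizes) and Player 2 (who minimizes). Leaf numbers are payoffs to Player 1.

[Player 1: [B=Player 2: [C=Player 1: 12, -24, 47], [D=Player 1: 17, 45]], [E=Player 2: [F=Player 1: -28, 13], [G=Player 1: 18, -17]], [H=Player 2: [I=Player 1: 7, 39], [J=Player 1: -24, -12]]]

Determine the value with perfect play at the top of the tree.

45

C (Player 1): max(12, -24, 47) = 47
D (Player 1): max(17, 45) = 45
B (Player 2): min(47, 45) = 45
F (Player 1): max(-28, 13) = 13
G (Player 1): max(18, -17) = 18
E (Player 2): min(13, 18) = 13
I (Player 1): max(7, 39) = 39
J (Player 1): max(-24, -12) = -12
H (Player 2): min(39, -12) = -12
Root (Player 1): max(45, 13, -12) = 45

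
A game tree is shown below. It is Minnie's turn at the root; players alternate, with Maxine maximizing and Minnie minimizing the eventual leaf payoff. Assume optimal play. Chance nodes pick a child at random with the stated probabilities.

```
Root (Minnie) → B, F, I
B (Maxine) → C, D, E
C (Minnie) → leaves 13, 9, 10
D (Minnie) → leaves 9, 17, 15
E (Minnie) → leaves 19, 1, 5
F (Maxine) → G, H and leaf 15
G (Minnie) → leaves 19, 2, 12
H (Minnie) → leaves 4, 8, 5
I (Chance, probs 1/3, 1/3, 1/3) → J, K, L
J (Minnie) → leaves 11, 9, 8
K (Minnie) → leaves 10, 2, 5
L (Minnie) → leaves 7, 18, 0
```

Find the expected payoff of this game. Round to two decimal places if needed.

3.33

C (Minnie): min(13, 9, 10) = 9
D (Minnie): min(9, 17, 15) = 9
E (Minnie): min(19, 1, 5) = 1
B (Maxine): max(9, 9, 1) = 9
G (Minnie): min(19, 2, 12) = 2
H (Minnie): min(4, 8, 5) = 4
F (Maxine): max(2, 4, 15) = 15
J (Minnie): min(11, 9, 8) = 8
K (Minnie): min(10, 2, 5) = 2
L (Minnie): min(7, 18, 0) = 0
I (Chance): 1/3·8 + 1/3·2 + 1/3·0 = 3.33
Root (Minnie): min(9, 15, 3.33) = 3.33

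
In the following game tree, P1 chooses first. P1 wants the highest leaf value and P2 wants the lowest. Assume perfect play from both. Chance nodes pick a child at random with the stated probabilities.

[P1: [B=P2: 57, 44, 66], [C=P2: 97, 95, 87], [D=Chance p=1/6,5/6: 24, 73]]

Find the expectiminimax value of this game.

B (P2): min(57, 44, 66) = 44
C (P2): min(97, 95, 87) = 87
D (Chance): 1/6·24 + 5/6·73 = 64.83
Root (P1): max(44, 87, 64.83) = 87

87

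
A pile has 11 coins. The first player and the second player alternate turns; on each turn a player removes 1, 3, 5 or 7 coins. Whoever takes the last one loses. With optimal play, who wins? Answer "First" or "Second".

Mark each pile size as W (mover wins) or L (mover loses):
i:   0  1  2  3  4  5  6  7  8  9 10 11
     W  L  W  L  W  L  W  L  W  L  W  L
Position 11 is L, so the second player wins.

Second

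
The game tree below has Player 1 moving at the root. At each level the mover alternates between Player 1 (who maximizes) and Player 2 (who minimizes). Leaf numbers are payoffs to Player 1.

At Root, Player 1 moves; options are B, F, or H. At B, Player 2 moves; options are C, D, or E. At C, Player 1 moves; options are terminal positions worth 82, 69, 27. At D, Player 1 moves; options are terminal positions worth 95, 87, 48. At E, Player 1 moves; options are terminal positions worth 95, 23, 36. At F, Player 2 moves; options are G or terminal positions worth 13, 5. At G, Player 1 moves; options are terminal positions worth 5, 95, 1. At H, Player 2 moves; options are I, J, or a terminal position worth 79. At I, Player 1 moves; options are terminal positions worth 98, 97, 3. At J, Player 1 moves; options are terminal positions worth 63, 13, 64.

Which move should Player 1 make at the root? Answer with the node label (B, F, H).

C (Player 1): max(82, 69, 27) = 82
D (Player 1): max(95, 87, 48) = 95
E (Player 1): max(95, 23, 36) = 95
B (Player 2): min(82, 95, 95) = 82
G (Player 1): max(5, 95, 1) = 95
F (Player 2): min(95, 13, 5) = 5
I (Player 1): max(98, 97, 3) = 98
J (Player 1): max(63, 13, 64) = 64
H (Player 2): min(98, 64, 79) = 64
Root (Player 1): max(82, 5, 64) = 82
Player 1 picks the child with the highest value: B (value 82).

B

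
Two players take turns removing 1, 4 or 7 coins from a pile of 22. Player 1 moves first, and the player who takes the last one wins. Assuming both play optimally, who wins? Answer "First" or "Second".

First

i:   0  1  2  3  4  5  6  7  8  9 10 11 12 13 14 15 16 17 18 19 20 21 22
     L  W  L  W  W  L  W  W  L  W  L  W  W  L  W  W  L  W  L  W  W  L  W
Position 22 is W, so the first player wins.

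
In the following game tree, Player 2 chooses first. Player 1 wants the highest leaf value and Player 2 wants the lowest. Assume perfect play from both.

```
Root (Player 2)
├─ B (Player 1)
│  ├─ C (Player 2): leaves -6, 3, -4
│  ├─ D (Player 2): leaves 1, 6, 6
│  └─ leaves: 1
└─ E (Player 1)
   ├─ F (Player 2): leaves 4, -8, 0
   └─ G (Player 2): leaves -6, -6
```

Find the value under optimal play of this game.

C (Player 2): min(-6, 3, -4) = -6
D (Player 2): min(1, 6, 6) = 1
B (Player 1): max(-6, 1, 1) = 1
F (Player 2): min(4, -8, 0) = -8
G (Player 2): min(-6, -6) = -6
E (Player 1): max(-8, -6) = -6
Root (Player 2): min(1, -6) = -6

-6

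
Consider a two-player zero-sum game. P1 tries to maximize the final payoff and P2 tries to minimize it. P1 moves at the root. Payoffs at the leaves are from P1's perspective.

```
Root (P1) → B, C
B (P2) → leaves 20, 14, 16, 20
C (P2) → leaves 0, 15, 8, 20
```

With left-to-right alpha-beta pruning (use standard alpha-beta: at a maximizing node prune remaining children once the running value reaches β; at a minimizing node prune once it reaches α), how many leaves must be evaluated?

5

B [α=-∞,β=+∞]: v=14
C [α=14,β=+∞]: v=0 after child 1 ≤ α → α-cutoff, skip 3
Root [α=-∞,β=+∞]: v=14
Leaves evaluated: 5 of 8.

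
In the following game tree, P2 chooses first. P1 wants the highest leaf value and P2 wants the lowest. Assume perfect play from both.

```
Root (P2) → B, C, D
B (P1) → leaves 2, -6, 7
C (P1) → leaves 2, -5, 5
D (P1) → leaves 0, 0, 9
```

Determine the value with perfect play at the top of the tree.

5

B (P1): max(2, -6, 7) = 7
C (P1): max(2, -5, 5) = 5
D (P1): max(0, 0, 9) = 9
Root (P2): min(7, 5, 9) = 5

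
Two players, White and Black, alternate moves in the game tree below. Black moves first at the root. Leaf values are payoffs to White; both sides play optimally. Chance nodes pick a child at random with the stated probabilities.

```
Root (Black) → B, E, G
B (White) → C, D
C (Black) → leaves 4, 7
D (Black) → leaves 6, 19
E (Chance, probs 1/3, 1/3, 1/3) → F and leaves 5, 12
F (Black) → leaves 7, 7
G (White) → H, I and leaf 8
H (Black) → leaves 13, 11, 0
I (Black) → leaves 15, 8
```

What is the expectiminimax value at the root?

C (Black): min(4, 7) = 4
D (Black): min(6, 19) = 6
B (White): max(4, 6) = 6
F (Black): min(7, 7) = 7
E (Chance): 1/3·7 + 1/3·5 + 1/3·12 = 8
H (Black): min(13, 11, 0) = 0
I (Black): min(15, 8) = 8
G (White): max(0, 8, 8) = 8
Root (Black): min(6, 8, 8) = 6

6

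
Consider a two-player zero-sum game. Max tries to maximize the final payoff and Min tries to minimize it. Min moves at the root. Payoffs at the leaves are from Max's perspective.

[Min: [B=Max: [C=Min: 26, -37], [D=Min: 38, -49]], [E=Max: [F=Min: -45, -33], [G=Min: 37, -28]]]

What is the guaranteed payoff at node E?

-28

F: min(-45, -33) = -45
G: min(37, -28) = -28
E: max(-45, -28) = -28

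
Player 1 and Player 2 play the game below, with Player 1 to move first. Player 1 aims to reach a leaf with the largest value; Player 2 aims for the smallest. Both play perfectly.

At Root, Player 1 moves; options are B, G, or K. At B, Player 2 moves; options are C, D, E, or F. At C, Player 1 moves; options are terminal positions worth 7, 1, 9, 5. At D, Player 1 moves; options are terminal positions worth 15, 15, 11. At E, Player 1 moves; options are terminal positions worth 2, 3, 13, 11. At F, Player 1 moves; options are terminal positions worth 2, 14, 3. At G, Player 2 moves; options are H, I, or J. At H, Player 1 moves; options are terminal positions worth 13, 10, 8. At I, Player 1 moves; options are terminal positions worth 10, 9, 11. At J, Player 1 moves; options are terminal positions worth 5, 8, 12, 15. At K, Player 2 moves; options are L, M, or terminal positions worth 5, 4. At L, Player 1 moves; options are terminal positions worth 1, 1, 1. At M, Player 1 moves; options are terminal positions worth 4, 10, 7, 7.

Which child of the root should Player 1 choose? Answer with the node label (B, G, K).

C (Player 1): max(7, 1, 9, 5) = 9
D (Player 1): max(15, 15, 11) = 15
E (Player 1): max(2, 3, 13, 11) = 13
F (Player 1): max(2, 14, 3) = 14
B (Player 2): min(9, 15, 13, 14) = 9
H (Player 1): max(13, 10, 8) = 13
I (Player 1): max(10, 9, 11) = 11
J (Player 1): max(5, 8, 12, 15) = 15
G (Player 2): min(13, 11, 15) = 11
L (Player 1): max(1, 1, 1) = 1
M (Player 1): max(4, 10, 7, 7) = 10
K (Player 2): min(1, 10, 5, 4) = 1
Root (Player 1): max(9, 11, 1) = 11
Player 1 picks the child with the highest value: G (value 11).

G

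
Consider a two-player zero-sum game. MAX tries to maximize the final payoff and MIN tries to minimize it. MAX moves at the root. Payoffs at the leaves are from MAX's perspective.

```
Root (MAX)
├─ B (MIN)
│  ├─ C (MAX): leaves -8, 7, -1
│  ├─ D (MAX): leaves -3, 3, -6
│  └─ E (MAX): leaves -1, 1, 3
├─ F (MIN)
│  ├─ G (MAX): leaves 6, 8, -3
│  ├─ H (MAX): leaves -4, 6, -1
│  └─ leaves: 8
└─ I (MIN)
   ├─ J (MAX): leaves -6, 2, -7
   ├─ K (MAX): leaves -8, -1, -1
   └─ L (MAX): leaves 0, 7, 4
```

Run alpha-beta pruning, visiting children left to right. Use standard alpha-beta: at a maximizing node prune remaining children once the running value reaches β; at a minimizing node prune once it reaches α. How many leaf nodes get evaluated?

C [α=-∞,β=+∞]: v=7
D [α=-∞,β=7]: v=3
E [α=-∞,β=3]: v=3
B [α=-∞,β=+∞]: v=3
G [α=3,β=+∞]: v=8
H [α=3,β=8]: v=6
F [α=3,β=+∞]: v=6
J [α=6,β=+∞]: v=2
I [α=6,β=+∞]: v=2 after child 1 ≤ α → α-cutoff, skip 2
Root [α=-∞,β=+∞]: v=6
Leaves evaluated: 19 of 25.

19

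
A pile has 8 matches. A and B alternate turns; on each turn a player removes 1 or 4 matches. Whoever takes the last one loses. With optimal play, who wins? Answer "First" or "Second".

Positions where the player to move wins (W) vs loses (L):
i:   0  1  2  3  4  5  6  7  8
     W  L  W  L  W  W  L  W  L
Position 8 is L, so the second player wins.

Second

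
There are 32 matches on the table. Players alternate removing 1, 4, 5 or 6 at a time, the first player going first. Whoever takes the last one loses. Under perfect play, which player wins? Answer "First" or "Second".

Mark each pile size as W (mover wins) or L (mover loses):
i:   0  1  2  3  4  5  6  7  8  9 10 11 12 13 14 15 16 17 18 19 20 21 22 23 24 25 26 27 28 29 30 31 32
     W  L  W  L  W  W  W  W  W  W  L  W  L  W  W  W  W  W  W  L  W  L  W  W  W  W  W  W  L  W  L  W  W
Position 32 is W, so the first player wins.

First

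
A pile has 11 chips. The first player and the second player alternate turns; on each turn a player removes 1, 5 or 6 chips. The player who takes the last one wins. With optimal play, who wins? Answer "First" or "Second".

Compute winning (W) and losing (L) positions by backward induction:
i:   0  1  2  3  4  5  6  7  8  9 10 11
     L  W  L  W  L  W  W  W  W  W  W  L
Position 11 is L, so the second player wins.

Second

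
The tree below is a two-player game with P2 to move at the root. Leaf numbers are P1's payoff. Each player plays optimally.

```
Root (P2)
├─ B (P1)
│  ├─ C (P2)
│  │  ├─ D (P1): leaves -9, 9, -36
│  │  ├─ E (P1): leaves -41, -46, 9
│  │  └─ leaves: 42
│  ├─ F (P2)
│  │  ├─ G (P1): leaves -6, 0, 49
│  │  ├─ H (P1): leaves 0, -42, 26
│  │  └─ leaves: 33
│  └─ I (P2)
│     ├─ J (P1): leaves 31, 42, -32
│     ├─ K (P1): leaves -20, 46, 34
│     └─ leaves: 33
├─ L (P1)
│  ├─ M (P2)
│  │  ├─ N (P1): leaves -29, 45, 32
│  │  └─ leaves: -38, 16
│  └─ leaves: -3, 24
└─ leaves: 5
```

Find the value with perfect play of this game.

D (P1): max(-9, 9, -36) = 9
E (P1): max(-41, -46, 9) = 9
C (P2): min(9, 9, 42) = 9
G (P1): max(-6, 0, 49) = 49
H (P1): max(0, -42, 26) = 26
F (P2): min(49, 26, 33) = 26
J (P1): max(31, 42, -32) = 42
K (P1): max(-20, 46, 34) = 46
I (P2): min(42, 46, 33) = 33
B (P1): max(9, 26, 33) = 33
N (P1): max(-29, 45, 32) = 45
M (P2): min(45, -38, 16) = -38
L (P1): max(-38, -3, 24) = 24
Root (P2): min(33, 24, 5) = 5

5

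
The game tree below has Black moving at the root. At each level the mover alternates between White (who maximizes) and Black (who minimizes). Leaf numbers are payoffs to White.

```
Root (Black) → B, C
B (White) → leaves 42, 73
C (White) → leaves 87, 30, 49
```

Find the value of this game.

B (White): max(42, 73) = 73
C (White): max(87, 30, 49) = 87
Root (Black): min(73, 87) = 73

73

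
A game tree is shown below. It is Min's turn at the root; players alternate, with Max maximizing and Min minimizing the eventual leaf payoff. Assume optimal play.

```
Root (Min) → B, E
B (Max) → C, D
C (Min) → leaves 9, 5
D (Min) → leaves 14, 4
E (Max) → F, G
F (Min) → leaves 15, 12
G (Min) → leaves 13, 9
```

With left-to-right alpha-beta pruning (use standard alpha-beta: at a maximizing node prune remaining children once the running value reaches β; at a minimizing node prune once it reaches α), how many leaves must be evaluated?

C [α=-∞,β=+∞]: v=5
D [α=5,β=+∞]: v=4
B [α=-∞,β=+∞]: v=5
F [α=-∞,β=5]: v=12
E [α=-∞,β=5]: v=12 after child 1 ≥ β → β-cutoff, skip 1
Root [α=-∞,β=+∞]: v=5
Leaves evaluated: 6 of 8.

6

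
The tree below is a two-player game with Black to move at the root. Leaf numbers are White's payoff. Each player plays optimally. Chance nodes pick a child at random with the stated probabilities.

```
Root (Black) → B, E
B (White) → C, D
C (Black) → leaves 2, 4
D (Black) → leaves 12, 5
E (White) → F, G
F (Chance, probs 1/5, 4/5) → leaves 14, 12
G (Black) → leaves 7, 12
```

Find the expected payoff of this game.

C (Black): min(2, 4) = 2
D (Black): min(12, 5) = 5
B (White): max(2, 5) = 5
F (Chance): 1/5·14 + 4/5·12 = 12.4
G (Black): min(7, 12) = 7
E (White): max(12.4, 7) = 12.4
Root (Black): min(5, 12.4) = 5

5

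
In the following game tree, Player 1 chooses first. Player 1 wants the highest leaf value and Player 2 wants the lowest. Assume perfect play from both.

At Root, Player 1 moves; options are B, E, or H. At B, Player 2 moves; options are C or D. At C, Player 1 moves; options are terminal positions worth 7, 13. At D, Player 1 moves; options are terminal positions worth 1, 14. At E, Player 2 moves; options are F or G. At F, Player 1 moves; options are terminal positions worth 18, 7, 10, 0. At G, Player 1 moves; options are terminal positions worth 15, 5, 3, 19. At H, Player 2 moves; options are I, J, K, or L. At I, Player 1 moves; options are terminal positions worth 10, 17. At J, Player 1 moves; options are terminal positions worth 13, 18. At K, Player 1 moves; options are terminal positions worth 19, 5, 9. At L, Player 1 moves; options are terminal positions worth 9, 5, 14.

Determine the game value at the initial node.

C (Player 1): max(7, 13) = 13
D (Player 1): max(1, 14) = 14
B (Player 2): min(13, 14) = 13
F (Player 1): max(18, 7, 10, 0) = 18
G (Player 1): max(15, 5, 3, 19) = 19
E (Player 2): min(18, 19) = 18
I (Player 1): max(10, 17) = 17
J (Player 1): max(13, 18) = 18
K (Player 1): max(19, 5, 9) = 19
L (Player 1): max(9, 5, 14) = 14
H (Player 2): min(17, 18, 19, 14) = 14
Root (Player 1): max(13, 18, 14) = 18

18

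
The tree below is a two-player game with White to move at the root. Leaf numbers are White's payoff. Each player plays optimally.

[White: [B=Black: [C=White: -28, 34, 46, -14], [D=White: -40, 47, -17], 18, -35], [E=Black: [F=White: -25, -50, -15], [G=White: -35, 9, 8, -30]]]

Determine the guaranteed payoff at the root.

C (White): max(-28, 34, 46, -14) = 46
D (White): max(-40, 47, -17) = 47
B (Black): min(46, 47, 18, -35) = -35
F (White): max(-25, -50, -15) = -15
G (White): max(-35, 9, 8, -30) = 9
E (Black): min(-15, 9) = -15
Root (White): max(-35, -15) = -15

-15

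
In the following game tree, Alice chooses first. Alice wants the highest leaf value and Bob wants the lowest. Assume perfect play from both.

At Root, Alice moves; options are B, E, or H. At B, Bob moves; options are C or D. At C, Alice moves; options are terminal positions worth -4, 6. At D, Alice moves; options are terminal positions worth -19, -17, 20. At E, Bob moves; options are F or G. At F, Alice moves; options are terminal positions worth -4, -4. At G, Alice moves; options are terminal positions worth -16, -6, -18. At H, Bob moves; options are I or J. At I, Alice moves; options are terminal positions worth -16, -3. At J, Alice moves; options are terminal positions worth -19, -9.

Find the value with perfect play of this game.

C (Alice): max(-4, 6) = 6
D (Alice): max(-19, -17, 20) = 20
B (Bob): min(6, 20) = 6
F (Alice): max(-4, -4) = -4
G (Alice): max(-16, -6, -18) = -6
E (Bob): min(-4, -6) = -6
I (Alice): max(-16, -3) = -3
J (Alice): max(-19, -9) = -9
H (Bob): min(-3, -9) = -9
Root (Alice): max(6, -6, -9) = 6

6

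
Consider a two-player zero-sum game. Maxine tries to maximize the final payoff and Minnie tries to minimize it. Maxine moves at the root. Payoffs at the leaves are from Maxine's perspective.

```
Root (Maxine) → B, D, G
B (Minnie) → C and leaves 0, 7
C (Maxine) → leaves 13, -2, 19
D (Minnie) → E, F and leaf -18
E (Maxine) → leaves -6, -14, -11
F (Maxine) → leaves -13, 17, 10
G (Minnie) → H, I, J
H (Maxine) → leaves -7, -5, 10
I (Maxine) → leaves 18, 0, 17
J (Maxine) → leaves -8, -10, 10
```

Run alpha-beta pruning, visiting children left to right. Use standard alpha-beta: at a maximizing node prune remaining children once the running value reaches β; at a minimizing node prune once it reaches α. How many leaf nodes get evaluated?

C [α=-∞,β=+∞]: v=19
B [α=-∞,β=+∞]: v=0
E [α=0,β=+∞]: v=-6
D [α=0,β=+∞]: v=-6 after child 1 ≤ α → α-cutoff, skip 2
H [α=0,β=+∞]: v=10
I [α=0,β=10]: v=18 after child 1 ≥ β → β-cutoff, skip 2
J [α=0,β=10]: v=10
G [α=0,β=+∞]: v=10
Root [α=-∞,β=+∞]: v=10
Leaves evaluated: 15 of 21.

15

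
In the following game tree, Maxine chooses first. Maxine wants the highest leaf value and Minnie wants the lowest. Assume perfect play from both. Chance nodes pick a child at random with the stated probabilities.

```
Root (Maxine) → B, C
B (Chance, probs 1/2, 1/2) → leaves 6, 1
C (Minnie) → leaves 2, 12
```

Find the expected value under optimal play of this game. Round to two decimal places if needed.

3.5

B (Chance): 1/2·6 + 1/2·1 = 3.5
C (Minnie): min(2, 12) = 2
Root (Maxine): max(3.5, 2) = 3.5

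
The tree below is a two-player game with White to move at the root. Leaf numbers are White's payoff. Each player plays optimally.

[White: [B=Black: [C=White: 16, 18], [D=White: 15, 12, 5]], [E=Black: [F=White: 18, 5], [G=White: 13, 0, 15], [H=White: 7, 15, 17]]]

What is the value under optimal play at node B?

15

C: max(16, 18) = 18
D: max(15, 12, 5) = 15
B: min(18, 15) = 15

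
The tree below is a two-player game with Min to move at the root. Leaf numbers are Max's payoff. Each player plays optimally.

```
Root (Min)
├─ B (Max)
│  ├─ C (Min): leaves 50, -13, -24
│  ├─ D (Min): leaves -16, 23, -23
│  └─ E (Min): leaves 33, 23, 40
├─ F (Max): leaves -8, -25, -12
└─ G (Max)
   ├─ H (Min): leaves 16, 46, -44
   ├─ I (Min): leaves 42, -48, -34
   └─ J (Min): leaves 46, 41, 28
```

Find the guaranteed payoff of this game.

-8

C (Min): min(50, -13, -24) = -24
D (Min): min(-16, 23, -23) = -23
E (Min): min(33, 23, 40) = 23
B (Max): max(-24, -23, 23) = 23
F (Max): max(-8, -25, -12) = -8
H (Min): min(16, 46, -44) = -44
I (Min): min(42, -48, -34) = -48
J (Min): min(46, 41, 28) = 28
G (Max): max(-44, -48, 28) = 28
Root (Min): min(23, -8, 28) = -8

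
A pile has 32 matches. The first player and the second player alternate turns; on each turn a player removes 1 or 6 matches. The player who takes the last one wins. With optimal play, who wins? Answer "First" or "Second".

Second

i:   0  1  2  3  4  5  6  7  8  9 10 11 12 13 14 15 16 17 18 19 20 21 22 23 24 25 26 27 28 29 30 31 32
     L  W  L  W  L  W  W  L  W  L  W  L  W  W  L  W  L  W  L  W  W  L  W  L  W  L  W  W  L  W  L  W  L
Position 32 is L, so the second player wins.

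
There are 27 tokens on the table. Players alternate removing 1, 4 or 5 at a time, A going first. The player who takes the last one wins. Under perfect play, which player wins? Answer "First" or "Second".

W/L table (W = player to move can force a win):
i:   0  1  2  3  4  5  6  7  8  9 10 11 12 13 14 15 16 17 18 19 20 21 22 23 24 25 26 27
     L  W  L  W  W  W  W  W  L  W  L  W  W  W  W  W  L  W  L  W  W  W  W  W  L  W  L  W
Position 27 is W, so the first player wins.

First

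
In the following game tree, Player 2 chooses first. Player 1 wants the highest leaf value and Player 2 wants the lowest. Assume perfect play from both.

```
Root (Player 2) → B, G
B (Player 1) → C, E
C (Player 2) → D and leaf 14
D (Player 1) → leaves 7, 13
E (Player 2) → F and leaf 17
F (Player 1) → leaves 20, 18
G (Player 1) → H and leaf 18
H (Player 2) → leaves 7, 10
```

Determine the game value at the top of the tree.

D (Player 1): max(7, 13) = 13
C (Player 2): min(13, 14) = 13
F (Player 1): max(20, 18) = 20
E (Player 2): min(20, 17) = 17
B (Player 1): max(13, 17) = 17
H (Player 2): min(7, 10) = 7
G (Player 1): max(7, 18) = 18
Root (Player 2): min(17, 18) = 17

17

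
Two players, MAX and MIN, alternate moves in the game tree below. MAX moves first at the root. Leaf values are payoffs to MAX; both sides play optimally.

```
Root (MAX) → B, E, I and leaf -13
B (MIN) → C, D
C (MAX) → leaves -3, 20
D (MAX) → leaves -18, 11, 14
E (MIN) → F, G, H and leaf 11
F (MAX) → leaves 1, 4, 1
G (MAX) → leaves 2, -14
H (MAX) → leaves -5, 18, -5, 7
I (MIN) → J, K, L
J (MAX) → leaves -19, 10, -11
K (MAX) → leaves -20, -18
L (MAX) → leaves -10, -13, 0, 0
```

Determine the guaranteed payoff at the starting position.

14

C (MAX): max(-3, 20) = 20
D (MAX): max(-18, 11, 14) = 14
B (MIN): min(20, 14) = 14
F (MAX): max(1, 4, 1) = 4
G (MAX): max(2, -14) = 2
H (MAX): max(-5, 18, -5, 7) = 18
E (MIN): min(4, 2, 18, 11) = 2
J (MAX): max(-19, 10, -11) = 10
K (MAX): max(-20, -18) = -18
L (MAX): max(-10, -13, 0, 0) = 0
I (MIN): min(10, -18, 0) = -18
Root (MAX): max(14, 2, -18, -13) = 14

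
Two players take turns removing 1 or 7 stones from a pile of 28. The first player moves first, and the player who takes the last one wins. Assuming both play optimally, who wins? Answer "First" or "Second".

Compute winning (W) and losing (L) positions by backward induction:
i:   0  1  2  3  4  5  6  7  8  9 10 11 12 13 14 15 16 17 18 19 20 21 22 23 24 25 26 27 28
     L  W  L  W  L  W  L  W  L  W  L  W  L  W  L  W  L  W  L  W  L  W  L  W  L  W  L  W  L
Position 28 is L, so the second player wins.

Second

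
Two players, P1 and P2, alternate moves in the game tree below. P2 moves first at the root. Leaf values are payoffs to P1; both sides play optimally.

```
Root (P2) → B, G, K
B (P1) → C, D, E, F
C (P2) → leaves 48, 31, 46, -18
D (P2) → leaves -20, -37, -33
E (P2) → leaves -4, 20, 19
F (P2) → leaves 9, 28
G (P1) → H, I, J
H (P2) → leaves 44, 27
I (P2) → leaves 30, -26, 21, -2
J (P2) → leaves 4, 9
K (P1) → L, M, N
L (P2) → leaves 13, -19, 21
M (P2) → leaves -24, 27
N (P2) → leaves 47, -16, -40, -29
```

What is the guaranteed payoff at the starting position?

C (P2): min(48, 31, 46, -18) = -18
D (P2): min(-20, -37, -33) = -37
E (P2): min(-4, 20, 19) = -4
F (P2): min(9, 28) = 9
B (P1): max(-18, -37, -4, 9) = 9
H (P2): min(44, 27) = 27
I (P2): min(30, -26, 21, -2) = -26
J (P2): min(4, 9) = 4
G (P1): max(27, -26, 4) = 27
L (P2): min(13, -19, 21) = -19
M (P2): min(-24, 27) = -24
N (P2): min(47, -16, -40, -29) = -40
K (P1): max(-19, -24, -40) = -19
Root (P2): min(9, 27, -19) = -19

-19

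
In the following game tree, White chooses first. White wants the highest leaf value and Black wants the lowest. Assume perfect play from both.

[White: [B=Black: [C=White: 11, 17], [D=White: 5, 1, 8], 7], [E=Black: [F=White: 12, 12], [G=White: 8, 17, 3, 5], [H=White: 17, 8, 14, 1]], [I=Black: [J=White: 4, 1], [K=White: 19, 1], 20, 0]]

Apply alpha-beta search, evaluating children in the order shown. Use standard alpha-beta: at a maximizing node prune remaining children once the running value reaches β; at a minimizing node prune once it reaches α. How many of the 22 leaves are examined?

13

C [α=-∞,β=+∞]: v=17
D [α=-∞,β=17]: v=8
B [α=-∞,β=+∞]: v=7
F [α=7,β=+∞]: v=12
G [α=7,β=12]: v=17 after child 2 ≥ β → β-cutoff, skip 2
H [α=7,β=12]: v=17 after child 1 ≥ β → β-cutoff, skip 3
E [α=7,β=+∞]: v=12
J [α=12,β=+∞]: v=4
I [α=12,β=+∞]: v=4 after child 1 ≤ α → α-cutoff, skip 3
Root [α=-∞,β=+∞]: v=12
Leaves evaluated: 13 of 22.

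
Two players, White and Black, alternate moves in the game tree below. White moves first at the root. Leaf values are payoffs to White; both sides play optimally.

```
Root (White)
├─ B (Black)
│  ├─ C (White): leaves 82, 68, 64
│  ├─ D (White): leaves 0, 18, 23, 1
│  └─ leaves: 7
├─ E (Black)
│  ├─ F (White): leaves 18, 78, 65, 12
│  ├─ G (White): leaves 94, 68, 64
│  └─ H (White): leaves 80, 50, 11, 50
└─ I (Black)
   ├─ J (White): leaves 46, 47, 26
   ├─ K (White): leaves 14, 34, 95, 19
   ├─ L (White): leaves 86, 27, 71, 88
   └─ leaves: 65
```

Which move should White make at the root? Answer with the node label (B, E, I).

C (White): max(82, 68, 64) = 82
D (White): max(0, 18, 23, 1) = 23
B (Black): min(82, 23, 7) = 7
F (White): max(18, 78, 65, 12) = 78
G (White): max(94, 68, 64) = 94
H (White): max(80, 50, 11, 50) = 80
E (Black): min(78, 94, 80) = 78
J (White): max(46, 47, 26) = 47
K (White): max(14, 34, 95, 19) = 95
L (White): max(86, 27, 71, 88) = 88
I (Black): min(47, 95, 88, 65) = 47
Root (White): max(7, 78, 47) = 78
White picks the child with the highest value: E (value 78).

E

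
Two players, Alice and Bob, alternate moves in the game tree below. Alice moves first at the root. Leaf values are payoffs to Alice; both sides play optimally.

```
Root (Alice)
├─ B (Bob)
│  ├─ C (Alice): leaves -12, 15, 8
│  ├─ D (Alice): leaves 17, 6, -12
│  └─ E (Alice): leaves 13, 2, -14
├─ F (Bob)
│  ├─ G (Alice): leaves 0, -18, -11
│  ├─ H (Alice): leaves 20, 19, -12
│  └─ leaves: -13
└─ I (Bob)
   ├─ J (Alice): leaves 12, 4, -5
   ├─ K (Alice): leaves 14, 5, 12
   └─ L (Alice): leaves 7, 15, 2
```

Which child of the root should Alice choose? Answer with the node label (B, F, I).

B

C (Alice): max(-12, 15, 8) = 15
D (Alice): max(17, 6, -12) = 17
E (Alice): max(13, 2, -14) = 13
B (Bob): min(15, 17, 13) = 13
G (Alice): max(0, -18, -11) = 0
H (Alice): max(20, 19, -12) = 20
F (Bob): min(0, 20, -13) = -13
J (Alice): max(12, 4, -5) = 12
K (Alice): max(14, 5, 12) = 14
L (Alice): max(7, 15, 2) = 15
I (Bob): min(12, 14, 15) = 12
Root (Alice): max(13, -13, 12) = 13
Alice picks the child with the highest value: B (value 13).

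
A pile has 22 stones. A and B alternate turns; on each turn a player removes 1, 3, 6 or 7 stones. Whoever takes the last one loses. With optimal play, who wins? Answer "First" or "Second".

First

Compute winning (W) and losing (L) positions by backward induction:
i:   0  1  2  3  4  5  6  7  8  9 10 11 12 13 14 15 16 17 18 19 20 21 22
     W  L  W  L  W  L  W  W  W  W  W  W  W  L  W  L  W  L  W  W  W  W  W
Position 22 is W, so the first player wins.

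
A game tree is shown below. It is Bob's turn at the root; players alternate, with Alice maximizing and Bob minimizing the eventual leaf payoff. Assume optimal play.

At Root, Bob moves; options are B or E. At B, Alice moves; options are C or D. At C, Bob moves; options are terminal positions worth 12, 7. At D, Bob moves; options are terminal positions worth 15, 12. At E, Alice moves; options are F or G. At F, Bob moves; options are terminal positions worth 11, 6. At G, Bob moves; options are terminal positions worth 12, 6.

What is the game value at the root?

C (Bob): min(12, 7) = 7
D (Bob): min(15, 12) = 12
B (Alice): max(7, 12) = 12
F (Bob): min(11, 6) = 6
G (Bob): min(12, 6) = 6
E (Alice): max(6, 6) = 6
Root (Bob): min(12, 6) = 6

6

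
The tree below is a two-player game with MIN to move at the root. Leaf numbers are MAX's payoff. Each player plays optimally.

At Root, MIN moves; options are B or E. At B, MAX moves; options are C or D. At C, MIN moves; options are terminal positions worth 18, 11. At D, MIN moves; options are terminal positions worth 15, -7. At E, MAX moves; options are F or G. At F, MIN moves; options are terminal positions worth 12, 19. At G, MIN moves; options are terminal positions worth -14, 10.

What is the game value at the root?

C (MIN): min(18, 11) = 11
D (MIN): min(15, -7) = -7
B (MAX): max(11, -7) = 11
F (MIN): min(12, 19) = 12
G (MIN): min(-14, 10) = -14
E (MAX): max(12, -14) = 12
Root (MIN): min(11, 12) = 11

11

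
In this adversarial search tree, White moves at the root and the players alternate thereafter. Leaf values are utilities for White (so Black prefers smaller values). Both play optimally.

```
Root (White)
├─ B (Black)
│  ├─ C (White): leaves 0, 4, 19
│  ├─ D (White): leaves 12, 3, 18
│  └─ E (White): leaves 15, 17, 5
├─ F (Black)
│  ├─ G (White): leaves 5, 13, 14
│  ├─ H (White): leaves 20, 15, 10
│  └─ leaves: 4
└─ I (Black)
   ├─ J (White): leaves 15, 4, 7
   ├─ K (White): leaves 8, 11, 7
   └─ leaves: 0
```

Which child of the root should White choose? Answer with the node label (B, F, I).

C (White): max(0, 4, 19) = 19
D (White): max(12, 3, 18) = 18
E (White): max(15, 17, 5) = 17
B (Black): min(19, 18, 17) = 17
G (White): max(5, 13, 14) = 14
H (White): max(20, 15, 10) = 20
F (Black): min(14, 20, 4) = 4
J (White): max(15, 4, 7) = 15
K (White): max(8, 11, 7) = 11
I (Black): min(15, 11, 0) = 0
Root (White): max(17, 4, 0) = 17
White picks the child with the highest value: B (value 17).

B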